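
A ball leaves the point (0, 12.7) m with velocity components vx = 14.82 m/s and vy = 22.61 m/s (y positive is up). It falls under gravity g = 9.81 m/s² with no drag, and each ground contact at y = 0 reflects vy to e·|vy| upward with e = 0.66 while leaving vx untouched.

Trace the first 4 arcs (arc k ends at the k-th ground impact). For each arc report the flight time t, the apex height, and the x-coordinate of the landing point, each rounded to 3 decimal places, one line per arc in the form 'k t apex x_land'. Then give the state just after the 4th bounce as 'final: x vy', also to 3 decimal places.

Arc 1: start y=12.700, vy=22.610 → t=5.116, apex=38.756, x_land=75.815, impact vy=-27.575
  bounce: vy ← 0.66·27.575 = 18.200
Arc 2: start y=0.000, vy=18.200 → t=3.710, apex=16.882, x_land=130.803, impact vy=-18.200
  bounce: vy ← 0.66·18.200 = 12.012
Arc 3: start y=0.000, vy=12.012 → t=2.449, apex=7.354, x_land=167.095, impact vy=-12.012
  bounce: vy ← 0.66·12.012 = 7.928
Arc 4: start y=0.000, vy=7.928 → t=1.616, apex=3.203, x_land=191.048, impact vy=-7.928
  bounce: vy ← 0.66·7.928 = 5.232

1 5.116 38.756 75.815
2 3.710 16.882 130.803
3 2.449 7.354 167.095
4 1.616 3.203 191.048
final: 191.048 5.232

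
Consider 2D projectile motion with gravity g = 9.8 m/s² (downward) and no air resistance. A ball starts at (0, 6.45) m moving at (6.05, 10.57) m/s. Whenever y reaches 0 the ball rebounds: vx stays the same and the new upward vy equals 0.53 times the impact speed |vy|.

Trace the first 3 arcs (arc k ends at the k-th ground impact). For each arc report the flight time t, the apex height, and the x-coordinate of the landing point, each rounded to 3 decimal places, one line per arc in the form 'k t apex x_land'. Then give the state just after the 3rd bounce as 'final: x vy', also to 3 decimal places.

1 2.653 12.150 16.052
2 1.669 3.413 26.151
3 0.885 0.959 31.503
final: 31.503 2.297

Arc 1: start y=6.450, vy=10.570 → t=2.653, apex=12.150, x_land=16.052, impact vy=-15.432
  bounce: vy ← 0.53·15.432 = 8.179
Arc 2: start y=0.000, vy=8.179 → t=1.669, apex=3.413, x_land=26.151, impact vy=-8.179
  bounce: vy ← 0.53·8.179 = 4.335
Arc 3: start y=0.000, vy=4.335 → t=0.885, apex=0.959, x_land=31.503, impact vy=-4.335
  bounce: vy ← 0.53·4.335 = 2.297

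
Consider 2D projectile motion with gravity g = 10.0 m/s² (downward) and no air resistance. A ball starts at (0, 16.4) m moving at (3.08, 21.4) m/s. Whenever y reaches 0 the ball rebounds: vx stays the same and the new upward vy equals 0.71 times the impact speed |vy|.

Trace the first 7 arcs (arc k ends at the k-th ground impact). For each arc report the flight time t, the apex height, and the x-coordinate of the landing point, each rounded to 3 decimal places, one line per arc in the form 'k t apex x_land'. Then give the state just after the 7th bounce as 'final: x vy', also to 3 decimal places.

1 4.943 39.298 15.226
2 3.981 19.810 27.487
3 2.826 9.986 36.193
4 2.007 5.034 42.374
5 1.425 2.538 46.762
6 1.012 1.279 49.878
7 0.718 0.645 52.090
final: 52.090 2.550

Arc 1: start y=16.400, vy=21.400 → t=4.943, apex=39.298, x_land=15.226, impact vy=-28.035
  bounce: vy ← 0.71·28.035 = 19.905
Arc 2: start y=0.000, vy=19.905 → t=3.981, apex=19.810, x_land=27.487, impact vy=-19.905
  bounce: vy ← 0.71·19.905 = 14.132
Arc 3: start y=0.000, vy=14.132 → t=2.826, apex=9.986, x_land=36.193, impact vy=-14.132
  bounce: vy ← 0.71·14.132 = 10.034
Arc 4: start y=0.000, vy=10.034 → t=2.007, apex=5.034, x_land=42.374, impact vy=-10.034
  bounce: vy ← 0.71·10.034 = 7.124
Arc 5: start y=0.000, vy=7.124 → t=1.425, apex=2.538, x_land=46.762, impact vy=-7.124
  bounce: vy ← 0.71·7.124 = 5.058
Arc 6: start y=0.000, vy=5.058 → t=1.012, apex=1.279, x_land=49.878, impact vy=-5.058
  bounce: vy ← 0.71·5.058 = 3.591
Arc 7: start y=0.000, vy=3.591 → t=0.718, apex=0.645, x_land=52.090, impact vy=-3.591
  bounce: vy ← 0.71·3.591 = 2.550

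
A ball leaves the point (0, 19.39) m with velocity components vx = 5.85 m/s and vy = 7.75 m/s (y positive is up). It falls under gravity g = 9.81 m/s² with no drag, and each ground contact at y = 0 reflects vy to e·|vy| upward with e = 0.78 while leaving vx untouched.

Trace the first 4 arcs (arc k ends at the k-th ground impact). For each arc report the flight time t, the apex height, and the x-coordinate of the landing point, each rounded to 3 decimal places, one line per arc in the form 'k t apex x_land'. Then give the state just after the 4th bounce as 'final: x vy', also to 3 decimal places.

1 2.929 22.451 17.137
2 3.338 13.659 36.662
3 2.603 8.310 51.891
4 2.031 5.056 63.770
final: 63.770 7.769

Arc 1: start y=19.390, vy=7.750 → t=2.929, apex=22.451, x_land=17.137, impact vy=-20.988
  bounce: vy ← 0.78·20.988 = 16.371
Arc 2: start y=0.000, vy=16.371 → t=3.338, apex=13.659, x_land=36.662, impact vy=-16.371
  bounce: vy ← 0.78·16.371 = 12.769
Arc 3: start y=0.000, vy=12.769 → t=2.603, apex=8.310, x_land=51.891, impact vy=-12.769
  bounce: vy ← 0.78·12.769 = 9.960
Arc 4: start y=0.000, vy=9.960 → t=2.031, apex=5.056, x_land=63.770, impact vy=-9.960
  bounce: vy ← 0.78·9.960 = 7.769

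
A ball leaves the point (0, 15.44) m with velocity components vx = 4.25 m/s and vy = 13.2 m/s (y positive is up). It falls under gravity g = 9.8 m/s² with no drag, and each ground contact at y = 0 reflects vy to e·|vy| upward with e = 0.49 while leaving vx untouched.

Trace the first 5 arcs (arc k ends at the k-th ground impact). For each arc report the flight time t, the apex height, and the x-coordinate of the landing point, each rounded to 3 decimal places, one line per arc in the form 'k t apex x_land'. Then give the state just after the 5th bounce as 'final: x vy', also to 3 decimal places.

Arc 1: start y=15.440, vy=13.200 → t=3.575, apex=24.330, x_land=15.195, impact vy=-21.837
  bounce: vy ← 0.49·21.837 = 10.700
Arc 2: start y=0.000, vy=10.700 → t=2.184, apex=5.842, x_land=24.476, impact vy=-10.700
  bounce: vy ← 0.49·10.700 = 5.243
Arc 3: start y=0.000, vy=5.243 → t=1.070, apex=1.403, x_land=29.023, impact vy=-5.243
  bounce: vy ← 0.49·5.243 = 2.569
Arc 4: start y=0.000, vy=2.569 → t=0.524, apex=0.337, x_land=31.251, impact vy=-2.569
  bounce: vy ← 0.49·2.569 = 1.259
Arc 5: start y=0.000, vy=1.259 → t=0.257, apex=0.081, x_land=32.343, impact vy=-1.259
  bounce: vy ← 0.49·1.259 = 0.617

1 3.575 24.330 15.195
2 2.184 5.842 24.476
3 1.070 1.403 29.023
4 0.524 0.337 31.251
5 0.257 0.081 32.343
final: 32.343 0.617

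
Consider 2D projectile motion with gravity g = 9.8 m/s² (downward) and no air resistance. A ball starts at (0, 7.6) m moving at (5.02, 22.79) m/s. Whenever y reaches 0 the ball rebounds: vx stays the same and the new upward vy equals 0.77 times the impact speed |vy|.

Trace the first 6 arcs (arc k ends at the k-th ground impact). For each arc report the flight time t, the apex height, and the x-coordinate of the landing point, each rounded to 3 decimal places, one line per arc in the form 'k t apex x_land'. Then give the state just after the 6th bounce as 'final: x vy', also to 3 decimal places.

1 4.964 34.099 24.917
2 4.063 20.217 45.311
3 3.128 11.987 61.014
4 2.409 7.107 73.105
5 1.855 4.214 82.416
6 1.428 2.498 89.585
final: 89.585 5.388

Arc 1: start y=7.600, vy=22.790 → t=4.964, apex=34.099, x_land=24.917, impact vy=-25.852
  bounce: vy ← 0.77·25.852 = 19.906
Arc 2: start y=0.000, vy=19.906 → t=4.063, apex=20.217, x_land=45.311, impact vy=-19.906
  bounce: vy ← 0.77·19.906 = 15.328
Arc 3: start y=0.000, vy=15.328 → t=3.128, apex=11.987, x_land=61.014, impact vy=-15.328
  bounce: vy ← 0.77·15.328 = 11.802
Arc 4: start y=0.000, vy=11.802 → t=2.409, apex=7.107, x_land=73.105, impact vy=-11.802
  bounce: vy ← 0.77·11.802 = 9.088
Arc 5: start y=0.000, vy=9.088 → t=1.855, apex=4.214, x_land=82.416, impact vy=-9.088
  bounce: vy ← 0.77·9.088 = 6.998
Arc 6: start y=0.000, vy=6.998 → t=1.428, apex=2.498, x_land=89.585, impact vy=-6.998
  bounce: vy ← 0.77·6.998 = 5.388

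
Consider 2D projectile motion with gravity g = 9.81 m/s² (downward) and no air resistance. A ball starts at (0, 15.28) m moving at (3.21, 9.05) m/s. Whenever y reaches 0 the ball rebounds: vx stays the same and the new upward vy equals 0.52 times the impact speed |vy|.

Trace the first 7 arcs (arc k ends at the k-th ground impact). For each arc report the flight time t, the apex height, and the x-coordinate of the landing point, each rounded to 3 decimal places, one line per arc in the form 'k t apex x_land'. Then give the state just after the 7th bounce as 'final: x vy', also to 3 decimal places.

Arc 1: start y=15.280, vy=9.050 → t=2.914, apex=19.454, x_land=9.354, impact vy=-19.537
  bounce: vy ← 0.52·19.537 = 10.159
Arc 2: start y=0.000, vy=10.159 → t=2.071, apex=5.260, x_land=16.003, impact vy=-10.159
  bounce: vy ← 0.52·10.159 = 5.283
Arc 3: start y=0.000, vy=5.283 → t=1.077, apex=1.422, x_land=19.460, impact vy=-5.283
  bounce: vy ← 0.52·5.283 = 2.747
Arc 4: start y=0.000, vy=2.747 → t=0.560, apex=0.385, x_land=21.258, impact vy=-2.747
  bounce: vy ← 0.52·2.747 = 1.428
Arc 5: start y=0.000, vy=1.428 → t=0.291, apex=0.104, x_land=22.193, impact vy=-1.428
  bounce: vy ← 0.52·1.428 = 0.743
Arc 6: start y=0.000, vy=0.743 → t=0.151, apex=0.028, x_land=22.679, impact vy=-0.743
  bounce: vy ← 0.52·0.743 = 0.386
Arc 7: start y=0.000, vy=0.386 → t=0.079, apex=0.008, x_land=22.932, impact vy=-0.386
  bounce: vy ← 0.52·0.386 = 0.201

1 2.914 19.454 9.354
2 2.071 5.260 16.003
3 1.077 1.422 19.460
4 0.560 0.385 21.258
5 0.291 0.104 22.193
6 0.151 0.028 22.679
7 0.079 0.008 22.932
final: 22.932 0.201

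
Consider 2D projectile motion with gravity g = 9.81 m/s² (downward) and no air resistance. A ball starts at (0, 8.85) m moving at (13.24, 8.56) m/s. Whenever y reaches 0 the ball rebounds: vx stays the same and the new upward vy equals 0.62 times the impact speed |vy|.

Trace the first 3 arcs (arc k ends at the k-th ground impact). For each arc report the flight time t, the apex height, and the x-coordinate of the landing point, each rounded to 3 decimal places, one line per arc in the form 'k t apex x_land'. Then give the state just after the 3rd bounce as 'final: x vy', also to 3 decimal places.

1 2.474 12.585 32.760
2 1.986 4.838 59.058
3 1.231 1.860 75.362
final: 75.362 3.745

Arc 1: start y=8.850, vy=8.560 → t=2.474, apex=12.585, x_land=32.760, impact vy=-15.713
  bounce: vy ← 0.62·15.713 = 9.742
Arc 2: start y=0.000, vy=9.742 → t=1.986, apex=4.838, x_land=59.058, impact vy=-9.742
  bounce: vy ← 0.62·9.742 = 6.040
Arc 3: start y=0.000, vy=6.040 → t=1.231, apex=1.860, x_land=75.362, impact vy=-6.040
  bounce: vy ← 0.62·6.040 = 3.745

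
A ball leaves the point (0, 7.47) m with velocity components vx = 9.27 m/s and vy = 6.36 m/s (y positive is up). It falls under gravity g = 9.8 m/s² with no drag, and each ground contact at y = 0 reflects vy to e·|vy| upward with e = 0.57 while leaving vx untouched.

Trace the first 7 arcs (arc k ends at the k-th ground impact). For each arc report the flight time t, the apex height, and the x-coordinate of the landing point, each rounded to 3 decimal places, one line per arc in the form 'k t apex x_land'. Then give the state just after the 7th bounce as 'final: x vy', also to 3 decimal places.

Arc 1: start y=7.470, vy=6.360 → t=2.044, apex=9.534, x_land=18.946, impact vy=-13.670
  bounce: vy ← 0.57·13.670 = 7.792
Arc 2: start y=0.000, vy=7.792 → t=1.590, apex=3.098, x_land=33.687, impact vy=-7.792
  bounce: vy ← 0.57·7.792 = 4.441
Arc 3: start y=0.000, vy=4.441 → t=0.906, apex=1.006, x_land=42.089, impact vy=-4.441
  bounce: vy ← 0.57·4.441 = 2.532
Arc 4: start y=0.000, vy=2.532 → t=0.517, apex=0.327, x_land=46.879, impact vy=-2.532
  bounce: vy ← 0.57·2.532 = 1.443
Arc 5: start y=0.000, vy=1.443 → t=0.294, apex=0.106, x_land=49.609, impact vy=-1.443
  bounce: vy ← 0.57·1.443 = 0.822
Arc 6: start y=0.000, vy=0.822 → t=0.168, apex=0.035, x_land=51.165, impact vy=-0.822
  bounce: vy ← 0.57·0.822 = 0.469
Arc 7: start y=0.000, vy=0.469 → t=0.096, apex=0.011, x_land=52.052, impact vy=-0.469
  bounce: vy ← 0.57·0.469 = 0.267

1 2.044 9.534 18.946
2 1.590 3.098 33.687
3 0.906 1.006 42.089
4 0.517 0.327 46.879
5 0.294 0.106 49.609
6 0.168 0.035 51.165
7 0.096 0.011 52.052
final: 52.052 0.267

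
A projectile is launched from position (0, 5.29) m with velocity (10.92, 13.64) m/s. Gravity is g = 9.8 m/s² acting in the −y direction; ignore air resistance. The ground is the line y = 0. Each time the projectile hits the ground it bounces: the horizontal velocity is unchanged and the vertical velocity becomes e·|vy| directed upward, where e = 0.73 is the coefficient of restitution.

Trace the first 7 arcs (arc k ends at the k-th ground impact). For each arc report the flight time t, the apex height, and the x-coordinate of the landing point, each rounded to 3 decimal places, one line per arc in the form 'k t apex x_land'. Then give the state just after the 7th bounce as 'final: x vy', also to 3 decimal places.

Arc 1: start y=5.290, vy=13.640 → t=3.129, apex=14.782, x_land=34.166, impact vy=-17.022
  bounce: vy ← 0.73·17.022 = 12.426
Arc 2: start y=0.000, vy=12.426 → t=2.536, apex=7.878, x_land=61.857, impact vy=-12.426
  bounce: vy ← 0.73·12.426 = 9.071
Arc 3: start y=0.000, vy=9.071 → t=1.851, apex=4.198, x_land=82.072, impact vy=-9.071
  bounce: vy ← 0.73·9.071 = 6.622
Arc 4: start y=0.000, vy=6.622 → t=1.351, apex=2.237, x_land=96.829, impact vy=-6.622
  bounce: vy ← 0.73·6.622 = 4.834
Arc 5: start y=0.000, vy=4.834 → t=0.986, apex=1.192, x_land=107.602, impact vy=-4.834
  bounce: vy ← 0.73·4.834 = 3.529
Arc 6: start y=0.000, vy=3.529 → t=0.720, apex=0.635, x_land=115.466, impact vy=-3.529
  bounce: vy ← 0.73·3.529 = 2.576
Arc 7: start y=0.000, vy=2.576 → t=0.526, apex=0.339, x_land=121.206, impact vy=-2.576
  bounce: vy ← 0.73·2.576 = 1.880

1 3.129 14.782 34.166
2 2.536 7.878 61.857
3 1.851 4.198 82.072
4 1.351 2.237 96.829
5 0.986 1.192 107.602
6 0.720 0.635 115.466
7 0.526 0.339 121.206
final: 121.206 1.880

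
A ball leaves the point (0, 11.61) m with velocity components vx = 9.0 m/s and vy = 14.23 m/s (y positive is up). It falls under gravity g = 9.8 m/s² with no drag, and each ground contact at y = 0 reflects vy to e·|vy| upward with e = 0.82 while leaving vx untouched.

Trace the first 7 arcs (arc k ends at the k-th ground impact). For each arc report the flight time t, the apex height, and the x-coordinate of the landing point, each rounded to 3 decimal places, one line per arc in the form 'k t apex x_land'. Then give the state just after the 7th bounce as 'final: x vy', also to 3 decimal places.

Arc 1: start y=11.610, vy=14.230 → t=3.568, apex=21.941, x_land=32.113, impact vy=-20.738
  bounce: vy ← 0.82·20.738 = 17.005
Arc 2: start y=0.000, vy=17.005 → t=3.470, apex=14.753, x_land=63.347, impact vy=-17.005
  bounce: vy ← 0.82·17.005 = 13.944
Arc 3: start y=0.000, vy=13.944 → t=2.846, apex=9.920, x_land=88.958, impact vy=-13.944
  bounce: vy ← 0.82·13.944 = 11.434
Arc 4: start y=0.000, vy=11.434 → t=2.333, apex=6.670, x_land=109.959, impact vy=-11.434
  bounce: vy ← 0.82·11.434 = 9.376
Arc 5: start y=0.000, vy=9.376 → t=1.913, apex=4.485, x_land=127.180, impact vy=-9.376
  bounce: vy ← 0.82·9.376 = 7.688
Arc 6: start y=0.000, vy=7.688 → t=1.569, apex=3.016, x_land=141.302, impact vy=-7.688
  bounce: vy ← 0.82·7.688 = 6.304
Arc 7: start y=0.000, vy=6.304 → t=1.287, apex=2.028, x_land=152.881, impact vy=-6.304
  bounce: vy ← 0.82·6.304 = 5.170

1 3.568 21.941 32.113
2 3.470 14.753 63.347
3 2.846 9.920 88.958
4 2.333 6.670 109.959
5 1.913 4.485 127.180
6 1.569 3.016 141.302
7 1.287 2.028 152.881
final: 152.881 5.170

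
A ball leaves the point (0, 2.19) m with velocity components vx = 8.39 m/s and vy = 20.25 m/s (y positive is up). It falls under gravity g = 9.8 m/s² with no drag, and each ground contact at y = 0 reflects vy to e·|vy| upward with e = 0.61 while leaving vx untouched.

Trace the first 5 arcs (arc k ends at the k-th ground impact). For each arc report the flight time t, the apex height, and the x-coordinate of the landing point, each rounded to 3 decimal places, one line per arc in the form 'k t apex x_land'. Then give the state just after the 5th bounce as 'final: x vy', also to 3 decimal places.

1 4.238 23.112 35.558
2 2.650 8.600 57.788
3 1.616 3.200 71.348
4 0.986 1.191 79.620
5 0.601 0.443 84.665
final: 84.665 1.798

Arc 1: start y=2.190, vy=20.250 → t=4.238, apex=23.112, x_land=35.558, impact vy=-21.283
  bounce: vy ← 0.61·21.283 = 12.983
Arc 2: start y=0.000, vy=12.983 → t=2.650, apex=8.600, x_land=57.788, impact vy=-12.983
  bounce: vy ← 0.61·12.983 = 7.920
Arc 3: start y=0.000, vy=7.920 → t=1.616, apex=3.200, x_land=71.348, impact vy=-7.920
  bounce: vy ← 0.61·7.920 = 4.831
Arc 4: start y=0.000, vy=4.831 → t=0.986, apex=1.191, x_land=79.620, impact vy=-4.831
  bounce: vy ← 0.61·4.831 = 2.947
Arc 5: start y=0.000, vy=2.947 → t=0.601, apex=0.443, x_land=84.665, impact vy=-2.947
  bounce: vy ← 0.61·2.947 = 1.798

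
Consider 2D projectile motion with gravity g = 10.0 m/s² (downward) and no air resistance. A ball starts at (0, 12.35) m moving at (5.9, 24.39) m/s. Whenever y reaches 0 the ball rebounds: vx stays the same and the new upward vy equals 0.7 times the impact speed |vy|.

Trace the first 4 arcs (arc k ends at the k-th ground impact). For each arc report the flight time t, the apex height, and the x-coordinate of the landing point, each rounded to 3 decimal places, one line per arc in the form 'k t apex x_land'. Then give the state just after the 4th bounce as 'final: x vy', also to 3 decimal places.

1 5.341 42.094 31.509
2 4.062 20.626 55.475
3 2.843 10.107 72.252
4 1.990 4.952 83.995
final: 83.995 6.967

Arc 1: start y=12.350, vy=24.390 → t=5.341, apex=42.094, x_land=31.509, impact vy=-29.015
  bounce: vy ← 0.7·29.015 = 20.311
Arc 2: start y=0.000, vy=20.311 → t=4.062, apex=20.626, x_land=55.475, impact vy=-20.311
  bounce: vy ← 0.7·20.311 = 14.217
Arc 3: start y=0.000, vy=14.217 → t=2.843, apex=10.107, x_land=72.252, impact vy=-14.217
  bounce: vy ← 0.7·14.217 = 9.952
Arc 4: start y=0.000, vy=9.952 → t=1.990, apex=4.952, x_land=83.995, impact vy=-9.952
  bounce: vy ← 0.7·9.952 = 6.967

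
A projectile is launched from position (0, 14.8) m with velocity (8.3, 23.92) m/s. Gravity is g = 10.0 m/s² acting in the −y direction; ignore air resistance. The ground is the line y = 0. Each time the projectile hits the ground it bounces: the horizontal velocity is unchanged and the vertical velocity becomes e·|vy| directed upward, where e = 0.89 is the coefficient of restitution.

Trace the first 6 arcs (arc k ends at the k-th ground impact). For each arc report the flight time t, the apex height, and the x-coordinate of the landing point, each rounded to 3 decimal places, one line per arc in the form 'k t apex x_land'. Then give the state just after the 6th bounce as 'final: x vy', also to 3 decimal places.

Arc 1: start y=14.800, vy=23.920 → t=5.338, apex=43.408, x_land=44.309, impact vy=-29.465
  bounce: vy ← 0.89·29.465 = 26.224
Arc 2: start y=0.000, vy=26.224 → t=5.245, apex=34.384, x_land=87.840, impact vy=-26.224
  bounce: vy ← 0.89·26.224 = 23.339
Arc 3: start y=0.000, vy=23.339 → t=4.668, apex=27.235, x_land=126.583, impact vy=-23.339
  bounce: vy ← 0.89·23.339 = 20.772
Arc 4: start y=0.000, vy=20.772 → t=4.154, apex=21.573, x_land=161.064, impact vy=-20.772
  bounce: vy ← 0.89·20.772 = 18.487
Arc 5: start y=0.000, vy=18.487 → t=3.697, apex=17.088, x_land=191.752, impact vy=-18.487
  bounce: vy ← 0.89·18.487 = 16.453
Arc 6: start y=0.000, vy=16.453 → t=3.291, apex=13.535, x_land=219.064, impact vy=-16.453
  bounce: vy ← 0.89·16.453 = 14.643

1 5.338 43.408 44.309
2 5.245 34.384 87.840
3 4.668 27.235 126.583
4 4.154 21.573 161.064
5 3.697 17.088 191.752
6 3.291 13.535 219.064
final: 219.064 14.643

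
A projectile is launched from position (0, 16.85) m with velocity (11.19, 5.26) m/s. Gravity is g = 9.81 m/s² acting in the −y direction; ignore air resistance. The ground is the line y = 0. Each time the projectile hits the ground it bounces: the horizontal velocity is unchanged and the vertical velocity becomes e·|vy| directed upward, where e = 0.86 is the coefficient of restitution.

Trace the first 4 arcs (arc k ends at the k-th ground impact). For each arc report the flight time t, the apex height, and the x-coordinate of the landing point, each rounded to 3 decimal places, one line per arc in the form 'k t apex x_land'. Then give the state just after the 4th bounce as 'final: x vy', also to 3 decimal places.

1 2.466 18.260 27.590
2 3.319 13.505 64.726
3 2.854 9.988 96.663
4 2.454 7.387 124.128
final: 124.128 10.354

Arc 1: start y=16.850, vy=5.260 → t=2.466, apex=18.260, x_land=27.590, impact vy=-18.928
  bounce: vy ← 0.86·18.928 = 16.278
Arc 2: start y=0.000, vy=16.278 → t=3.319, apex=13.505, x_land=64.726, impact vy=-16.278
  bounce: vy ← 0.86·16.278 = 13.999
Arc 3: start y=0.000, vy=13.999 → t=2.854, apex=9.988, x_land=96.663, impact vy=-13.999
  bounce: vy ← 0.86·13.999 = 12.039
Arc 4: start y=0.000, vy=12.039 → t=2.454, apex=7.387, x_land=124.128, impact vy=-12.039
  bounce: vy ← 0.86·12.039 = 10.354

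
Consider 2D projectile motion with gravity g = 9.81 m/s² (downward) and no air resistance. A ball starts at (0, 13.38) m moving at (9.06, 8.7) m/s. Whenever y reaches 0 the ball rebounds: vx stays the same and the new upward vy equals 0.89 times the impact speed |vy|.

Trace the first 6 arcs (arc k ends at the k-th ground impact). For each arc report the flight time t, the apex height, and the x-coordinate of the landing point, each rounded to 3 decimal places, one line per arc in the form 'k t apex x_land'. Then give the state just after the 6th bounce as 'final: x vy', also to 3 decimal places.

Arc 1: start y=13.380, vy=8.700 → t=2.762, apex=17.238, x_land=25.019, impact vy=-18.390
  bounce: vy ← 0.89·18.390 = 16.367
Arc 2: start y=0.000, vy=16.367 → t=3.337, apex=13.654, x_land=55.251, impact vy=-16.367
  bounce: vy ← 0.89·16.367 = 14.567
Arc 3: start y=0.000, vy=14.567 → t=2.970, apex=10.815, x_land=82.158, impact vy=-14.567
  bounce: vy ← 0.89·14.567 = 12.965
Arc 4: start y=0.000, vy=12.965 → t=2.643, apex=8.567, x_land=106.105, impact vy=-12.965
  bounce: vy ← 0.89·12.965 = 11.539
Arc 5: start y=0.000, vy=11.539 → t=2.352, apex=6.786, x_land=127.418, impact vy=-11.539
  bounce: vy ← 0.89·11.539 = 10.269
Arc 6: start y=0.000, vy=10.269 → t=2.094, apex=5.375, x_land=146.386, impact vy=-10.269
  bounce: vy ← 0.89·10.269 = 9.140

1 2.762 17.238 25.019
2 3.337 13.654 55.251
3 2.970 10.815 82.158
4 2.643 8.567 106.105
5 2.352 6.786 127.418
6 2.094 5.375 146.386
final: 146.386 9.140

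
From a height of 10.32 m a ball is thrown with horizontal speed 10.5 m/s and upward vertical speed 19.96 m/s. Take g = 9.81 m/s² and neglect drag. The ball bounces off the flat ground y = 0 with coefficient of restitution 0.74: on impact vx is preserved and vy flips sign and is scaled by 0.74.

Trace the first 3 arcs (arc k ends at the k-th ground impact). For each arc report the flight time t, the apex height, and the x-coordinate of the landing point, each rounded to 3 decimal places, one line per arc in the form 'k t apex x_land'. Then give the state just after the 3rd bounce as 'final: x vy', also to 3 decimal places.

1 4.533 30.626 47.601
2 3.698 16.771 86.432
3 2.737 9.184 115.166
final: 115.166 9.933

Arc 1: start y=10.320, vy=19.960 → t=4.533, apex=30.626, x_land=47.601, impact vy=-24.513
  bounce: vy ← 0.74·24.513 = 18.140
Arc 2: start y=0.000, vy=18.140 → t=3.698, apex=16.771, x_land=86.432, impact vy=-18.140
  bounce: vy ← 0.74·18.140 = 13.423
Arc 3: start y=0.000, vy=13.423 → t=2.737, apex=9.184, x_land=115.166, impact vy=-13.423
  bounce: vy ← 0.74·13.423 = 9.933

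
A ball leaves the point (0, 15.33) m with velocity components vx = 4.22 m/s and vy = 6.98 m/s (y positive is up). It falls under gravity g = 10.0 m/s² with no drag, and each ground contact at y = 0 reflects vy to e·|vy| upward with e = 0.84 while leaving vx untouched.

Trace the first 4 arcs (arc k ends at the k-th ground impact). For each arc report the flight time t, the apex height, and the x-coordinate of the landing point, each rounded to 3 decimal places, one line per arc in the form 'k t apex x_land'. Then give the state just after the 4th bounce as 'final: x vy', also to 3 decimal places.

1 2.583 17.766 10.900
2 3.167 12.536 24.264
3 2.660 8.845 35.490
4 2.234 6.241 44.919
final: 44.919 9.385

Arc 1: start y=15.330, vy=6.980 → t=2.583, apex=17.766, x_land=10.900, impact vy=-18.850
  bounce: vy ← 0.84·18.850 = 15.834
Arc 2: start y=0.000, vy=15.834 → t=3.167, apex=12.536, x_land=24.264, impact vy=-15.834
  bounce: vy ← 0.84·15.834 = 13.301
Arc 3: start y=0.000, vy=13.301 → t=2.660, apex=8.845, x_land=35.490, impact vy=-13.301
  bounce: vy ← 0.84·13.301 = 11.172
Arc 4: start y=0.000, vy=11.172 → t=2.234, apex=6.241, x_land=44.919, impact vy=-11.172
  bounce: vy ← 0.84·11.172 = 9.385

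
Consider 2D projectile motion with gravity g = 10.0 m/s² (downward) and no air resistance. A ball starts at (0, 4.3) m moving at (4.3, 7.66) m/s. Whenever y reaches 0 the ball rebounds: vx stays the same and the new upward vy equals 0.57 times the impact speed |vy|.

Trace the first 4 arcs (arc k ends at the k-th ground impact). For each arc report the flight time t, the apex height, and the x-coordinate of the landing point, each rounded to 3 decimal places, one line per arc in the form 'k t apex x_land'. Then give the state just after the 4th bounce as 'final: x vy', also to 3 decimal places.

Arc 1: start y=4.300, vy=7.660 → t=1.969, apex=7.234, x_land=8.466, impact vy=-12.028
  bounce: vy ← 0.57·12.028 = 6.856
Arc 2: start y=0.000, vy=6.856 → t=1.371, apex=2.350, x_land=14.362, impact vy=-6.856
  bounce: vy ← 0.57·6.856 = 3.908
Arc 3: start y=0.000, vy=3.908 → t=0.782, apex=0.764, x_land=17.723, impact vy=-3.908
  bounce: vy ← 0.57·3.908 = 2.228
Arc 4: start y=0.000, vy=2.228 → t=0.446, apex=0.248, x_land=19.639, impact vy=-2.228
  bounce: vy ← 0.57·2.228 = 1.270

1 1.969 7.234 8.466
2 1.371 2.350 14.362
3 0.782 0.764 17.723
4 0.446 0.248 19.639
final: 19.639 1.270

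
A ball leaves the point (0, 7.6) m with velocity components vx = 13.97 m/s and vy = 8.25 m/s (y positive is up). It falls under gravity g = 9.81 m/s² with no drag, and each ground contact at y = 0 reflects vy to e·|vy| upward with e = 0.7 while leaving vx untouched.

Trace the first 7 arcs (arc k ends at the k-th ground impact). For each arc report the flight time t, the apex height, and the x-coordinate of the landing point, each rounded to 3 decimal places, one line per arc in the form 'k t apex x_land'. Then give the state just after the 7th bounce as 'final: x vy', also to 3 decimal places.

1 2.343 11.069 32.735
2 2.103 5.424 62.115
3 1.472 2.658 82.682
4 1.031 1.302 97.078
5 0.721 0.638 107.155
6 0.505 0.313 114.210
7 0.353 0.153 119.148
final: 119.148 1.214

Arc 1: start y=7.600, vy=8.250 → t=2.343, apex=11.069, x_land=32.735, impact vy=-14.737
  bounce: vy ← 0.7·14.737 = 10.316
Arc 2: start y=0.000, vy=10.316 → t=2.103, apex=5.424, x_land=62.115, impact vy=-10.316
  bounce: vy ← 0.7·10.316 = 7.221
Arc 3: start y=0.000, vy=7.221 → t=1.472, apex=2.658, x_land=82.682, impact vy=-7.221
  bounce: vy ← 0.7·7.221 = 5.055
Arc 4: start y=0.000, vy=5.055 → t=1.031, apex=1.302, x_land=97.078, impact vy=-5.055
  bounce: vy ← 0.7·5.055 = 3.538
Arc 5: start y=0.000, vy=3.538 → t=0.721, apex=0.638, x_land=107.155, impact vy=-3.538
  bounce: vy ← 0.7·3.538 = 2.477
Arc 6: start y=0.000, vy=2.477 → t=0.505, apex=0.313, x_land=114.210, impact vy=-2.477
  bounce: vy ← 0.7·2.477 = 1.734
Arc 7: start y=0.000, vy=1.734 → t=0.353, apex=0.153, x_land=119.148, impact vy=-1.734
  bounce: vy ← 0.7·1.734 = 1.214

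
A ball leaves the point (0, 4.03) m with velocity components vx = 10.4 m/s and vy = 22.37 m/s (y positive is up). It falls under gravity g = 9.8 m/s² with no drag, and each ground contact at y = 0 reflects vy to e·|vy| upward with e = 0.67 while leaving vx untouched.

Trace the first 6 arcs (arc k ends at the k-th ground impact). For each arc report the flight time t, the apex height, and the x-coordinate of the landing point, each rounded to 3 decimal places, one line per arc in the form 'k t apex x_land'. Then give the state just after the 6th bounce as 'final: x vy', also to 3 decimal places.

Arc 1: start y=4.030, vy=22.370 → t=4.739, apex=29.561, x_land=49.284, impact vy=-24.071
  bounce: vy ← 0.67·24.071 = 16.127
Arc 2: start y=0.000, vy=16.127 → t=3.291, apex=13.270, x_land=83.514, impact vy=-16.127
  bounce: vy ← 0.67·16.127 = 10.805
Arc 3: start y=0.000, vy=10.805 → t=2.205, apex=5.957, x_land=106.448, impact vy=-10.805
  bounce: vy ← 0.67·10.805 = 7.240
Arc 4: start y=0.000, vy=7.240 → t=1.477, apex=2.674, x_land=121.813, impact vy=-7.240
  bounce: vy ← 0.67·7.240 = 4.851
Arc 5: start y=0.000, vy=4.851 → t=0.990, apex=1.200, x_land=132.108, impact vy=-4.851
  bounce: vy ← 0.67·4.851 = 3.250
Arc 6: start y=0.000, vy=3.250 → t=0.663, apex=0.539, x_land=139.006, impact vy=-3.250
  bounce: vy ← 0.67·3.250 = 2.177

1 4.739 29.561 49.284
2 3.291 13.270 83.514
3 2.205 5.957 106.448
4 1.477 2.674 121.813
5 0.990 1.200 132.108
6 0.663 0.539 139.006
final: 139.006 2.177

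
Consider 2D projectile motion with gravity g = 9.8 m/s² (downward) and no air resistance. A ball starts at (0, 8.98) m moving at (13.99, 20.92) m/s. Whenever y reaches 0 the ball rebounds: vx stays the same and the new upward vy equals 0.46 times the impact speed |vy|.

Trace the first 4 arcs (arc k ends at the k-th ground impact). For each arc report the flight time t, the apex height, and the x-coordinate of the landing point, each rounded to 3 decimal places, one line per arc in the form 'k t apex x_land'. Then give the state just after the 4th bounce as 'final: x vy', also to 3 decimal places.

1 4.662 31.309 65.228
2 2.326 6.625 97.762
3 1.070 1.402 112.728
4 0.492 0.297 119.612
final: 119.612 1.109

Arc 1: start y=8.980, vy=20.920 → t=4.662, apex=31.309, x_land=65.228, impact vy=-24.772
  bounce: vy ← 0.46·24.772 = 11.395
Arc 2: start y=0.000, vy=11.395 → t=2.326, apex=6.625, x_land=97.762, impact vy=-11.395
  bounce: vy ← 0.46·11.395 = 5.242
Arc 3: start y=0.000, vy=5.242 → t=1.070, apex=1.402, x_land=112.728, impact vy=-5.242
  bounce: vy ← 0.46·5.242 = 2.411
Arc 4: start y=0.000, vy=2.411 → t=0.492, apex=0.297, x_land=119.612, impact vy=-2.411
  bounce: vy ← 0.46·2.411 = 1.109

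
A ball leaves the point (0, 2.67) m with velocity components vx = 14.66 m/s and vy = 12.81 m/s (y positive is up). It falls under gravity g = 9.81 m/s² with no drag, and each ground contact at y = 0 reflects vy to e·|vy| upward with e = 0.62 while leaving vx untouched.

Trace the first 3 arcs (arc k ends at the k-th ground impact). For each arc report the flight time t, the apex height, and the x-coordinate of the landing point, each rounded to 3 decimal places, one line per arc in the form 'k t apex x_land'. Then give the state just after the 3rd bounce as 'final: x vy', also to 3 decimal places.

1 2.806 11.034 41.131
2 1.860 4.241 68.395
3 1.153 1.630 85.299
final: 85.299 3.507

Arc 1: start y=2.670, vy=12.810 → t=2.806, apex=11.034, x_land=41.131, impact vy=-14.713
  bounce: vy ← 0.62·14.713 = 9.122
Arc 2: start y=0.000, vy=9.122 → t=1.860, apex=4.241, x_land=68.395, impact vy=-9.122
  bounce: vy ← 0.62·9.122 = 5.656
Arc 3: start y=0.000, vy=5.656 → t=1.153, apex=1.630, x_land=85.299, impact vy=-5.656
  bounce: vy ← 0.62·5.656 = 3.507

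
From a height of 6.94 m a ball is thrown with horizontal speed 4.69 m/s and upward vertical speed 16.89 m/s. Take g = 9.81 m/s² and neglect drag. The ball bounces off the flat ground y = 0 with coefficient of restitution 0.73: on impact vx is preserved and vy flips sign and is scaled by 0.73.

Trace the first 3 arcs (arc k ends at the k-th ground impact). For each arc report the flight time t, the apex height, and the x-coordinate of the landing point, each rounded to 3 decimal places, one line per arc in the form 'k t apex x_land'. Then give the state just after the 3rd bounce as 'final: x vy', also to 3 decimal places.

1 3.814 21.480 17.889
2 3.055 11.447 32.219
3 2.230 6.100 42.679
final: 42.679 7.986

Arc 1: start y=6.940, vy=16.890 → t=3.814, apex=21.480, x_land=17.889, impact vy=-20.529
  bounce: vy ← 0.73·20.529 = 14.986
Arc 2: start y=0.000, vy=14.986 → t=3.055, apex=11.447, x_land=32.219, impact vy=-14.986
  bounce: vy ← 0.73·14.986 = 10.940
Arc 3: start y=0.000, vy=10.940 → t=2.230, apex=6.100, x_land=42.679, impact vy=-10.940
  bounce: vy ← 0.73·10.940 = 7.986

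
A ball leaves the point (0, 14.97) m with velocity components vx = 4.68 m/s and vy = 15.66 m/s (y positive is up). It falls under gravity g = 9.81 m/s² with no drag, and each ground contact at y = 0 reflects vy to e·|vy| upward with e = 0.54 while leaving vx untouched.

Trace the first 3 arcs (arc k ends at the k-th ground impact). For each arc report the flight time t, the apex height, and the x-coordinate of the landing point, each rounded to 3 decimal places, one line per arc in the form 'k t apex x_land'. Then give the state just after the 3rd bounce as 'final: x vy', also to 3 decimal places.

Arc 1: start y=14.970, vy=15.660 → t=3.963, apex=27.469, x_land=18.546, impact vy=-23.215
  bounce: vy ← 0.54·23.215 = 12.536
Arc 2: start y=0.000, vy=12.536 → t=2.556, apex=8.010, x_land=30.507, impact vy=-12.536
  bounce: vy ← 0.54·12.536 = 6.770
Arc 3: start y=0.000, vy=6.770 → t=1.380, apex=2.336, x_land=36.966, impact vy=-6.770
  bounce: vy ← 0.54·6.770 = 3.656

1 3.963 27.469 18.546
2 2.556 8.010 30.507
3 1.380 2.336 36.966
final: 36.966 3.656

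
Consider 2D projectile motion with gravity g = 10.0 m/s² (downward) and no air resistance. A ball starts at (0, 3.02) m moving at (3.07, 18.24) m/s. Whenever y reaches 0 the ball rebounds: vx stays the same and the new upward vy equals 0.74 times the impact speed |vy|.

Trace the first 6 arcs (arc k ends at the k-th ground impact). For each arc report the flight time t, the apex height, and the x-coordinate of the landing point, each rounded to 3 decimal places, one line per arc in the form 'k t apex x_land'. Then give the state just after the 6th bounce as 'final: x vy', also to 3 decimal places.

Arc 1: start y=3.020, vy=18.240 → t=3.807, apex=19.655, x_land=11.686, impact vy=-19.827
  bounce: vy ← 0.74·19.827 = 14.672
Arc 2: start y=0.000, vy=14.672 → t=2.934, apex=10.763, x_land=20.695, impact vy=-14.672
  bounce: vy ← 0.74·14.672 = 10.857
Arc 3: start y=0.000, vy=10.857 → t=2.171, apex=5.894, x_land=27.361, impact vy=-10.857
  bounce: vy ← 0.74·10.857 = 8.034
Arc 4: start y=0.000, vy=8.034 → t=1.607, apex=3.227, x_land=32.294, impact vy=-8.034
  bounce: vy ← 0.74·8.034 = 5.945
Arc 5: start y=0.000, vy=5.945 → t=1.189, apex=1.767, x_land=35.945, impact vy=-5.945
  bounce: vy ← 0.74·5.945 = 4.400
Arc 6: start y=0.000, vy=4.400 → t=0.880, apex=0.968, x_land=38.646, impact vy=-4.400
  bounce: vy ← 0.74·4.400 = 3.256

1 3.807 19.655 11.686
2 2.934 10.763 20.695
3 2.171 5.894 27.361
4 1.607 3.227 32.294
5 1.189 1.767 35.945
6 0.880 0.968 38.646
final: 38.646 3.256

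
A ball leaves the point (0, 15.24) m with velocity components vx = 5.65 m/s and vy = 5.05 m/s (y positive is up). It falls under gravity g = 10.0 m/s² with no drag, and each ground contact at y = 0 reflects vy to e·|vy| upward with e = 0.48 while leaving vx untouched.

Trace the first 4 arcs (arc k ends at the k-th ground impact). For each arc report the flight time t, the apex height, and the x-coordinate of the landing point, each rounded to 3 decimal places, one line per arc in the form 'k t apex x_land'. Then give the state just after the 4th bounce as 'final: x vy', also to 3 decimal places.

Arc 1: start y=15.240, vy=5.050 → t=2.322, apex=16.515, x_land=13.122, impact vy=-18.174
  bounce: vy ← 0.48·18.174 = 8.724
Arc 2: start y=0.000, vy=8.724 → t=1.745, apex=3.805, x_land=22.979, impact vy=-8.724
  bounce: vy ← 0.48·8.724 = 4.187
Arc 3: start y=0.000, vy=4.187 → t=0.837, apex=0.877, x_land=27.711, impact vy=-4.187
  bounce: vy ← 0.48·4.187 = 2.010
Arc 4: start y=0.000, vy=2.010 → t=0.402, apex=0.202, x_land=29.982, impact vy=-2.010
  bounce: vy ← 0.48·2.010 = 0.965

1 2.322 16.515 13.122
2 1.745 3.805 22.979
3 0.837 0.877 27.711
4 0.402 0.202 29.982
final: 29.982 0.965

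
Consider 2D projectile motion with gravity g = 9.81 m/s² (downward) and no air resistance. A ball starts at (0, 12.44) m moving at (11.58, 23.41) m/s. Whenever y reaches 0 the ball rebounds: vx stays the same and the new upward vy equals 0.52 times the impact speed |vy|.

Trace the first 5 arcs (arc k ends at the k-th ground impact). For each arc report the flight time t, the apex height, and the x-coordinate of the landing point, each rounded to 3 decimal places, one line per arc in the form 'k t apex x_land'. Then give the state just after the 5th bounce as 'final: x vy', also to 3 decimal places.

Arc 1: start y=12.440, vy=23.410 → t=5.255, apex=40.372, x_land=60.856, impact vy=-28.144
  bounce: vy ← 0.52·28.144 = 14.635
Arc 2: start y=0.000, vy=14.635 → t=2.984, apex=10.917, x_land=95.407, impact vy=-14.635
  bounce: vy ← 0.52·14.635 = 7.610
Arc 3: start y=0.000, vy=7.610 → t=1.552, apex=2.952, x_land=113.374, impact vy=-7.610
  bounce: vy ← 0.52·7.610 = 3.957
Arc 4: start y=0.000, vy=3.957 → t=0.807, apex=0.798, x_land=122.717, impact vy=-3.957
  bounce: vy ← 0.52·3.957 = 2.058
Arc 5: start y=0.000, vy=2.058 → t=0.420, apex=0.216, x_land=127.575, impact vy=-2.058
  bounce: vy ← 0.52·2.058 = 1.070

1 5.255 40.372 60.856
2 2.984 10.917 95.407
3 1.552 2.952 113.374
4 0.807 0.798 122.717
5 0.420 0.216 127.575
final: 127.575 1.070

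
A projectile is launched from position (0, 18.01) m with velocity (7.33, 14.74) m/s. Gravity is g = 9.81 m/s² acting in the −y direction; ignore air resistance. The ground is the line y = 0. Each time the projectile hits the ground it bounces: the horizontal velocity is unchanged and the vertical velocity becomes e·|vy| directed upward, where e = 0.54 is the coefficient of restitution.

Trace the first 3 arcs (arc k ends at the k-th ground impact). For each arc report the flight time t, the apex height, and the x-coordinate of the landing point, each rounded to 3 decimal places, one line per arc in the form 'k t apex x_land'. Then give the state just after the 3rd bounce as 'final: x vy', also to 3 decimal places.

Arc 1: start y=18.010, vy=14.740 → t=3.938, apex=29.084, x_land=28.863, impact vy=-23.888
  bounce: vy ← 0.54·23.888 = 12.899
Arc 2: start y=0.000, vy=12.899 → t=2.630, apex=8.481, x_land=48.139, impact vy=-12.899
  bounce: vy ← 0.54·12.899 = 6.966
Arc 3: start y=0.000, vy=6.966 → t=1.420, apex=2.473, x_land=58.549, impact vy=-6.966
  bounce: vy ← 0.54·6.966 = 3.761

1 3.938 29.084 28.863
2 2.630 8.481 48.139
3 1.420 2.473 58.549
final: 58.549 3.761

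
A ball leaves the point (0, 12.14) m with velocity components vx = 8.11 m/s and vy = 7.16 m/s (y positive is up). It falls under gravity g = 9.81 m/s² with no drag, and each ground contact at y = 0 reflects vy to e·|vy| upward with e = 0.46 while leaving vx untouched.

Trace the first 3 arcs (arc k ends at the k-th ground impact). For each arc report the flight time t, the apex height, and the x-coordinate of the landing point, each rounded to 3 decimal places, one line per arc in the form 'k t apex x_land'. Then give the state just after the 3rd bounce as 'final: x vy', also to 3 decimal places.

Arc 1: start y=12.140, vy=7.160 → t=2.464, apex=14.753, x_land=19.984, impact vy=-17.013
  bounce: vy ← 0.46·17.013 = 7.826
Arc 2: start y=0.000, vy=7.826 → t=1.596, apex=3.122, x_land=32.924, impact vy=-7.826
  bounce: vy ← 0.46·7.826 = 3.600
Arc 3: start y=0.000, vy=3.600 → t=0.734, apex=0.661, x_land=38.876, impact vy=-3.600
  bounce: vy ← 0.46·3.600 = 1.656

1 2.464 14.753 19.984
2 1.596 3.122 32.924
3 0.734 0.661 38.876
final: 38.876 1.656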